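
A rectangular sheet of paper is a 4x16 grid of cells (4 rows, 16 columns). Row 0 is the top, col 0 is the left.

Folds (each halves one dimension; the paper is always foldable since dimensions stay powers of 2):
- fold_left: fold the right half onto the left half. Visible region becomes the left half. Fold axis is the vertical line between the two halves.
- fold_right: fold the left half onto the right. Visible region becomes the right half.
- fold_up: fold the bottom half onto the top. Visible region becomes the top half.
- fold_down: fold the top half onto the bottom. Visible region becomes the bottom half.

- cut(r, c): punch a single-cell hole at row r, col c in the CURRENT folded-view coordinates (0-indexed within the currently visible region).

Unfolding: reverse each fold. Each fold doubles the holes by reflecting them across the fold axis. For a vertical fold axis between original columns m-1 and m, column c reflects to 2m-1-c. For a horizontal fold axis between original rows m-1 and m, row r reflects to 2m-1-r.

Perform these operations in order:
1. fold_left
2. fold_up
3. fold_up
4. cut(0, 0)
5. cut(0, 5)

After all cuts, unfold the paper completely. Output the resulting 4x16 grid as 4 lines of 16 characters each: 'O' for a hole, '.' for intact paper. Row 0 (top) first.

Answer: O....O....O....O
O....O....O....O
O....O....O....O
O....O....O....O

Derivation:
Op 1 fold_left: fold axis v@8; visible region now rows[0,4) x cols[0,8) = 4x8
Op 2 fold_up: fold axis h@2; visible region now rows[0,2) x cols[0,8) = 2x8
Op 3 fold_up: fold axis h@1; visible region now rows[0,1) x cols[0,8) = 1x8
Op 4 cut(0, 0): punch at orig (0,0); cuts so far [(0, 0)]; region rows[0,1) x cols[0,8) = 1x8
Op 5 cut(0, 5): punch at orig (0,5); cuts so far [(0, 0), (0, 5)]; region rows[0,1) x cols[0,8) = 1x8
Unfold 1 (reflect across h@1): 4 holes -> [(0, 0), (0, 5), (1, 0), (1, 5)]
Unfold 2 (reflect across h@2): 8 holes -> [(0, 0), (0, 5), (1, 0), (1, 5), (2, 0), (2, 5), (3, 0), (3, 5)]
Unfold 3 (reflect across v@8): 16 holes -> [(0, 0), (0, 5), (0, 10), (0, 15), (1, 0), (1, 5), (1, 10), (1, 15), (2, 0), (2, 5), (2, 10), (2, 15), (3, 0), (3, 5), (3, 10), (3, 15)]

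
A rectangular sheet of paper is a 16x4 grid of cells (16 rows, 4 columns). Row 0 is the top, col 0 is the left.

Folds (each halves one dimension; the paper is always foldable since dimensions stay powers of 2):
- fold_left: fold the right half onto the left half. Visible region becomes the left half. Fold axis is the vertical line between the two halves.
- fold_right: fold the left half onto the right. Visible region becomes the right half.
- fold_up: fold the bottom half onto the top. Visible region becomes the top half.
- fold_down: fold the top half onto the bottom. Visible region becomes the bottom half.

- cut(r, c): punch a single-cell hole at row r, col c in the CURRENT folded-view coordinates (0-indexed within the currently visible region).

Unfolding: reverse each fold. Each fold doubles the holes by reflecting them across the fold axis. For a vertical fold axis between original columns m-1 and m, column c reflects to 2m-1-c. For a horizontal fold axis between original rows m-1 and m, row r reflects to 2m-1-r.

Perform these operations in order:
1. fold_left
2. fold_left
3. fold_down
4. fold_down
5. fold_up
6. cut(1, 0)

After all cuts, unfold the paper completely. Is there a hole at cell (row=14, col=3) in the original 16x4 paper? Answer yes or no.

Op 1 fold_left: fold axis v@2; visible region now rows[0,16) x cols[0,2) = 16x2
Op 2 fold_left: fold axis v@1; visible region now rows[0,16) x cols[0,1) = 16x1
Op 3 fold_down: fold axis h@8; visible region now rows[8,16) x cols[0,1) = 8x1
Op 4 fold_down: fold axis h@12; visible region now rows[12,16) x cols[0,1) = 4x1
Op 5 fold_up: fold axis h@14; visible region now rows[12,14) x cols[0,1) = 2x1
Op 6 cut(1, 0): punch at orig (13,0); cuts so far [(13, 0)]; region rows[12,14) x cols[0,1) = 2x1
Unfold 1 (reflect across h@14): 2 holes -> [(13, 0), (14, 0)]
Unfold 2 (reflect across h@12): 4 holes -> [(9, 0), (10, 0), (13, 0), (14, 0)]
Unfold 3 (reflect across h@8): 8 holes -> [(1, 0), (2, 0), (5, 0), (6, 0), (9, 0), (10, 0), (13, 0), (14, 0)]
Unfold 4 (reflect across v@1): 16 holes -> [(1, 0), (1, 1), (2, 0), (2, 1), (5, 0), (5, 1), (6, 0), (6, 1), (9, 0), (9, 1), (10, 0), (10, 1), (13, 0), (13, 1), (14, 0), (14, 1)]
Unfold 5 (reflect across v@2): 32 holes -> [(1, 0), (1, 1), (1, 2), (1, 3), (2, 0), (2, 1), (2, 2), (2, 3), (5, 0), (5, 1), (5, 2), (5, 3), (6, 0), (6, 1), (6, 2), (6, 3), (9, 0), (9, 1), (9, 2), (9, 3), (10, 0), (10, 1), (10, 2), (10, 3), (13, 0), (13, 1), (13, 2), (13, 3), (14, 0), (14, 1), (14, 2), (14, 3)]
Holes: [(1, 0), (1, 1), (1, 2), (1, 3), (2, 0), (2, 1), (2, 2), (2, 3), (5, 0), (5, 1), (5, 2), (5, 3), (6, 0), (6, 1), (6, 2), (6, 3), (9, 0), (9, 1), (9, 2), (9, 3), (10, 0), (10, 1), (10, 2), (10, 3), (13, 0), (13, 1), (13, 2), (13, 3), (14, 0), (14, 1), (14, 2), (14, 3)]

Answer: yes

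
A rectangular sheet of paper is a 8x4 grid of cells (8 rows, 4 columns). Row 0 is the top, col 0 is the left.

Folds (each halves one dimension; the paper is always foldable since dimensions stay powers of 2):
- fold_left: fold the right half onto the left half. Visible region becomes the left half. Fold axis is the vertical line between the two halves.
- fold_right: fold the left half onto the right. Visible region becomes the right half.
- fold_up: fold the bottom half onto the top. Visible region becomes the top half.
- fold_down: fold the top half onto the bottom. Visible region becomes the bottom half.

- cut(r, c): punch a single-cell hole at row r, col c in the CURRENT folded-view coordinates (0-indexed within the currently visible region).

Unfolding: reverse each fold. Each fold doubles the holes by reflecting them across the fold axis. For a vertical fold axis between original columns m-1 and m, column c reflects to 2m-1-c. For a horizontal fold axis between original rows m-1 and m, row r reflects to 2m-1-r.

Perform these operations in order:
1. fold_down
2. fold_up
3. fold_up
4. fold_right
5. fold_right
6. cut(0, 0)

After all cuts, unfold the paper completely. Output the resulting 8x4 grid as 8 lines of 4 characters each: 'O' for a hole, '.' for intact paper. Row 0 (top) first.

Op 1 fold_down: fold axis h@4; visible region now rows[4,8) x cols[0,4) = 4x4
Op 2 fold_up: fold axis h@6; visible region now rows[4,6) x cols[0,4) = 2x4
Op 3 fold_up: fold axis h@5; visible region now rows[4,5) x cols[0,4) = 1x4
Op 4 fold_right: fold axis v@2; visible region now rows[4,5) x cols[2,4) = 1x2
Op 5 fold_right: fold axis v@3; visible region now rows[4,5) x cols[3,4) = 1x1
Op 6 cut(0, 0): punch at orig (4,3); cuts so far [(4, 3)]; region rows[4,5) x cols[3,4) = 1x1
Unfold 1 (reflect across v@3): 2 holes -> [(4, 2), (4, 3)]
Unfold 2 (reflect across v@2): 4 holes -> [(4, 0), (4, 1), (4, 2), (4, 3)]
Unfold 3 (reflect across h@5): 8 holes -> [(4, 0), (4, 1), (4, 2), (4, 3), (5, 0), (5, 1), (5, 2), (5, 3)]
Unfold 4 (reflect across h@6): 16 holes -> [(4, 0), (4, 1), (4, 2), (4, 3), (5, 0), (5, 1), (5, 2), (5, 3), (6, 0), (6, 1), (6, 2), (6, 3), (7, 0), (7, 1), (7, 2), (7, 3)]
Unfold 5 (reflect across h@4): 32 holes -> [(0, 0), (0, 1), (0, 2), (0, 3), (1, 0), (1, 1), (1, 2), (1, 3), (2, 0), (2, 1), (2, 2), (2, 3), (3, 0), (3, 1), (3, 2), (3, 3), (4, 0), (4, 1), (4, 2), (4, 3), (5, 0), (5, 1), (5, 2), (5, 3), (6, 0), (6, 1), (6, 2), (6, 3), (7, 0), (7, 1), (7, 2), (7, 3)]

Answer: OOOO
OOOO
OOOO
OOOO
OOOO
OOOO
OOOO
OOOO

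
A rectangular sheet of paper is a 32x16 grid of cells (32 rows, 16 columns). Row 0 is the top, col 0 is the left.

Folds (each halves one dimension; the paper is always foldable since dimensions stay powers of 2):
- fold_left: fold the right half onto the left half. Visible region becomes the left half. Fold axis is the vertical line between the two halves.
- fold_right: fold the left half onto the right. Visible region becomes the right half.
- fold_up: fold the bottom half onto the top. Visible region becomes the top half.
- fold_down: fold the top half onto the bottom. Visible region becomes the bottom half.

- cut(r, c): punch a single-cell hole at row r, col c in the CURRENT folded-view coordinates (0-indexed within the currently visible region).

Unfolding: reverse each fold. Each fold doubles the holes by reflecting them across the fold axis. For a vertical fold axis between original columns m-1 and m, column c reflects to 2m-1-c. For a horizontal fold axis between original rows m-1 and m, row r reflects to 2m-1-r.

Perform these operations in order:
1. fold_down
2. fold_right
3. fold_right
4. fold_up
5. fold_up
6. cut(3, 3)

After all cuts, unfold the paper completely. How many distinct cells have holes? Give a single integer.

Answer: 32

Derivation:
Op 1 fold_down: fold axis h@16; visible region now rows[16,32) x cols[0,16) = 16x16
Op 2 fold_right: fold axis v@8; visible region now rows[16,32) x cols[8,16) = 16x8
Op 3 fold_right: fold axis v@12; visible region now rows[16,32) x cols[12,16) = 16x4
Op 4 fold_up: fold axis h@24; visible region now rows[16,24) x cols[12,16) = 8x4
Op 5 fold_up: fold axis h@20; visible region now rows[16,20) x cols[12,16) = 4x4
Op 6 cut(3, 3): punch at orig (19,15); cuts so far [(19, 15)]; region rows[16,20) x cols[12,16) = 4x4
Unfold 1 (reflect across h@20): 2 holes -> [(19, 15), (20, 15)]
Unfold 2 (reflect across h@24): 4 holes -> [(19, 15), (20, 15), (27, 15), (28, 15)]
Unfold 3 (reflect across v@12): 8 holes -> [(19, 8), (19, 15), (20, 8), (20, 15), (27, 8), (27, 15), (28, 8), (28, 15)]
Unfold 4 (reflect across v@8): 16 holes -> [(19, 0), (19, 7), (19, 8), (19, 15), (20, 0), (20, 7), (20, 8), (20, 15), (27, 0), (27, 7), (27, 8), (27, 15), (28, 0), (28, 7), (28, 8), (28, 15)]
Unfold 5 (reflect across h@16): 32 holes -> [(3, 0), (3, 7), (3, 8), (3, 15), (4, 0), (4, 7), (4, 8), (4, 15), (11, 0), (11, 7), (11, 8), (11, 15), (12, 0), (12, 7), (12, 8), (12, 15), (19, 0), (19, 7), (19, 8), (19, 15), (20, 0), (20, 7), (20, 8), (20, 15), (27, 0), (27, 7), (27, 8), (27, 15), (28, 0), (28, 7), (28, 8), (28, 15)]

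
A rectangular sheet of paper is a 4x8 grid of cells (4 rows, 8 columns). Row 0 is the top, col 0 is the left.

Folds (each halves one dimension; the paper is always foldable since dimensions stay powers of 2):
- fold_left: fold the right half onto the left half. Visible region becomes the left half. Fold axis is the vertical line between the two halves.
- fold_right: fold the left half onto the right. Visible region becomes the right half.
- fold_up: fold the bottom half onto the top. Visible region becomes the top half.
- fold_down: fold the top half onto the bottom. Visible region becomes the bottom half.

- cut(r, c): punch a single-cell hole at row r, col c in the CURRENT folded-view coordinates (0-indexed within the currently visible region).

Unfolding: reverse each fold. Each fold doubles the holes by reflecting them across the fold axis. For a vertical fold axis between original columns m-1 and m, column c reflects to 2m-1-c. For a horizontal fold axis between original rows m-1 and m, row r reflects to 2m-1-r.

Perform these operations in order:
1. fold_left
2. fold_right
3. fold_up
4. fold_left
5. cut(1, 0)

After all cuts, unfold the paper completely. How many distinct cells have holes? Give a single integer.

Answer: 16

Derivation:
Op 1 fold_left: fold axis v@4; visible region now rows[0,4) x cols[0,4) = 4x4
Op 2 fold_right: fold axis v@2; visible region now rows[0,4) x cols[2,4) = 4x2
Op 3 fold_up: fold axis h@2; visible region now rows[0,2) x cols[2,4) = 2x2
Op 4 fold_left: fold axis v@3; visible region now rows[0,2) x cols[2,3) = 2x1
Op 5 cut(1, 0): punch at orig (1,2); cuts so far [(1, 2)]; region rows[0,2) x cols[2,3) = 2x1
Unfold 1 (reflect across v@3): 2 holes -> [(1, 2), (1, 3)]
Unfold 2 (reflect across h@2): 4 holes -> [(1, 2), (1, 3), (2, 2), (2, 3)]
Unfold 3 (reflect across v@2): 8 holes -> [(1, 0), (1, 1), (1, 2), (1, 3), (2, 0), (2, 1), (2, 2), (2, 3)]
Unfold 4 (reflect across v@4): 16 holes -> [(1, 0), (1, 1), (1, 2), (1, 3), (1, 4), (1, 5), (1, 6), (1, 7), (2, 0), (2, 1), (2, 2), (2, 3), (2, 4), (2, 5), (2, 6), (2, 7)]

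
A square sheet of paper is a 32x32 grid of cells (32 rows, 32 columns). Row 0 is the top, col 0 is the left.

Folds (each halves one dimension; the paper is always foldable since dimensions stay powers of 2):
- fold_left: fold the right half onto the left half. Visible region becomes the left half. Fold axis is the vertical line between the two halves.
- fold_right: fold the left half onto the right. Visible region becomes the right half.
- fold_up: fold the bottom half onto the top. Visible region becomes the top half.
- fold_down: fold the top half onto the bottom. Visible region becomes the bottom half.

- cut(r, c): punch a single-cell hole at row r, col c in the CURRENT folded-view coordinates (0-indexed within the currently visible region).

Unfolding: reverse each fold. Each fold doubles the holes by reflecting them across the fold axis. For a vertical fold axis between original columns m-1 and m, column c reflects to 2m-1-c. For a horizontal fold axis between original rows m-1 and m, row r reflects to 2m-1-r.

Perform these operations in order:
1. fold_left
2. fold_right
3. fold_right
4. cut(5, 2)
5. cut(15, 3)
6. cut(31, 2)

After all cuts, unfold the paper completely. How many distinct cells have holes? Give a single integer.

Op 1 fold_left: fold axis v@16; visible region now rows[0,32) x cols[0,16) = 32x16
Op 2 fold_right: fold axis v@8; visible region now rows[0,32) x cols[8,16) = 32x8
Op 3 fold_right: fold axis v@12; visible region now rows[0,32) x cols[12,16) = 32x4
Op 4 cut(5, 2): punch at orig (5,14); cuts so far [(5, 14)]; region rows[0,32) x cols[12,16) = 32x4
Op 5 cut(15, 3): punch at orig (15,15); cuts so far [(5, 14), (15, 15)]; region rows[0,32) x cols[12,16) = 32x4
Op 6 cut(31, 2): punch at orig (31,14); cuts so far [(5, 14), (15, 15), (31, 14)]; region rows[0,32) x cols[12,16) = 32x4
Unfold 1 (reflect across v@12): 6 holes -> [(5, 9), (5, 14), (15, 8), (15, 15), (31, 9), (31, 14)]
Unfold 2 (reflect across v@8): 12 holes -> [(5, 1), (5, 6), (5, 9), (5, 14), (15, 0), (15, 7), (15, 8), (15, 15), (31, 1), (31, 6), (31, 9), (31, 14)]
Unfold 3 (reflect across v@16): 24 holes -> [(5, 1), (5, 6), (5, 9), (5, 14), (5, 17), (5, 22), (5, 25), (5, 30), (15, 0), (15, 7), (15, 8), (15, 15), (15, 16), (15, 23), (15, 24), (15, 31), (31, 1), (31, 6), (31, 9), (31, 14), (31, 17), (31, 22), (31, 25), (31, 30)]

Answer: 24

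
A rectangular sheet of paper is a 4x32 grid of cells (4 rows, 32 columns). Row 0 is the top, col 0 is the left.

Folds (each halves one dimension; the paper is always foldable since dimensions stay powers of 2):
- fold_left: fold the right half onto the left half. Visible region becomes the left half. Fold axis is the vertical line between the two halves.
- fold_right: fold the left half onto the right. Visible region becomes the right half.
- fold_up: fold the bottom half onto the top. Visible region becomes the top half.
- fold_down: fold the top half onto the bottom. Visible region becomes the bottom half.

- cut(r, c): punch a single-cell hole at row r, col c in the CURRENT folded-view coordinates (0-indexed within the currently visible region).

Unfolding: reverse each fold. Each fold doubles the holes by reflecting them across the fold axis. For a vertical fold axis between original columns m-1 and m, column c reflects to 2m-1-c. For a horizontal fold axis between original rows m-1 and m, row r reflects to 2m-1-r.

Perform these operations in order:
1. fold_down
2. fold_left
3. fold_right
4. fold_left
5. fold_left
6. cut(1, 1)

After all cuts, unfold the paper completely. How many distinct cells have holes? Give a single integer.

Op 1 fold_down: fold axis h@2; visible region now rows[2,4) x cols[0,32) = 2x32
Op 2 fold_left: fold axis v@16; visible region now rows[2,4) x cols[0,16) = 2x16
Op 3 fold_right: fold axis v@8; visible region now rows[2,4) x cols[8,16) = 2x8
Op 4 fold_left: fold axis v@12; visible region now rows[2,4) x cols[8,12) = 2x4
Op 5 fold_left: fold axis v@10; visible region now rows[2,4) x cols[8,10) = 2x2
Op 6 cut(1, 1): punch at orig (3,9); cuts so far [(3, 9)]; region rows[2,4) x cols[8,10) = 2x2
Unfold 1 (reflect across v@10): 2 holes -> [(3, 9), (3, 10)]
Unfold 2 (reflect across v@12): 4 holes -> [(3, 9), (3, 10), (3, 13), (3, 14)]
Unfold 3 (reflect across v@8): 8 holes -> [(3, 1), (3, 2), (3, 5), (3, 6), (3, 9), (3, 10), (3, 13), (3, 14)]
Unfold 4 (reflect across v@16): 16 holes -> [(3, 1), (3, 2), (3, 5), (3, 6), (3, 9), (3, 10), (3, 13), (3, 14), (3, 17), (3, 18), (3, 21), (3, 22), (3, 25), (3, 26), (3, 29), (3, 30)]
Unfold 5 (reflect across h@2): 32 holes -> [(0, 1), (0, 2), (0, 5), (0, 6), (0, 9), (0, 10), (0, 13), (0, 14), (0, 17), (0, 18), (0, 21), (0, 22), (0, 25), (0, 26), (0, 29), (0, 30), (3, 1), (3, 2), (3, 5), (3, 6), (3, 9), (3, 10), (3, 13), (3, 14), (3, 17), (3, 18), (3, 21), (3, 22), (3, 25), (3, 26), (3, 29), (3, 30)]

Answer: 32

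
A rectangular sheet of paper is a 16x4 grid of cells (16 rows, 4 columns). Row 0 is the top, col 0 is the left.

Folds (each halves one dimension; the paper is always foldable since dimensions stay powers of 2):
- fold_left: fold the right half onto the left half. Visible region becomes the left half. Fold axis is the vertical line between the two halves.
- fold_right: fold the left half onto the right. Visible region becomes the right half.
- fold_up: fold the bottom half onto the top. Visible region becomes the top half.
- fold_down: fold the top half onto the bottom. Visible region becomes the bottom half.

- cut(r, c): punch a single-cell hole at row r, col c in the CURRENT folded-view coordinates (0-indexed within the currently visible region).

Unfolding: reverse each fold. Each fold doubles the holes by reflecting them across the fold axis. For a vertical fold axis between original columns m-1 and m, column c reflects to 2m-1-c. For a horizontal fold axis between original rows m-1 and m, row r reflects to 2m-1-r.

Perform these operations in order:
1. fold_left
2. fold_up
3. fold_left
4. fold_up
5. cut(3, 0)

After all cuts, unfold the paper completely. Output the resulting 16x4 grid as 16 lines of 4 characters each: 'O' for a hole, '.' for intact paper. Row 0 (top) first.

Answer: ....
....
....
OOOO
OOOO
....
....
....
....
....
....
OOOO
OOOO
....
....
....

Derivation:
Op 1 fold_left: fold axis v@2; visible region now rows[0,16) x cols[0,2) = 16x2
Op 2 fold_up: fold axis h@8; visible region now rows[0,8) x cols[0,2) = 8x2
Op 3 fold_left: fold axis v@1; visible region now rows[0,8) x cols[0,1) = 8x1
Op 4 fold_up: fold axis h@4; visible region now rows[0,4) x cols[0,1) = 4x1
Op 5 cut(3, 0): punch at orig (3,0); cuts so far [(3, 0)]; region rows[0,4) x cols[0,1) = 4x1
Unfold 1 (reflect across h@4): 2 holes -> [(3, 0), (4, 0)]
Unfold 2 (reflect across v@1): 4 holes -> [(3, 0), (3, 1), (4, 0), (4, 1)]
Unfold 3 (reflect across h@8): 8 holes -> [(3, 0), (3, 1), (4, 0), (4, 1), (11, 0), (11, 1), (12, 0), (12, 1)]
Unfold 4 (reflect across v@2): 16 holes -> [(3, 0), (3, 1), (3, 2), (3, 3), (4, 0), (4, 1), (4, 2), (4, 3), (11, 0), (11, 1), (11, 2), (11, 3), (12, 0), (12, 1), (12, 2), (12, 3)]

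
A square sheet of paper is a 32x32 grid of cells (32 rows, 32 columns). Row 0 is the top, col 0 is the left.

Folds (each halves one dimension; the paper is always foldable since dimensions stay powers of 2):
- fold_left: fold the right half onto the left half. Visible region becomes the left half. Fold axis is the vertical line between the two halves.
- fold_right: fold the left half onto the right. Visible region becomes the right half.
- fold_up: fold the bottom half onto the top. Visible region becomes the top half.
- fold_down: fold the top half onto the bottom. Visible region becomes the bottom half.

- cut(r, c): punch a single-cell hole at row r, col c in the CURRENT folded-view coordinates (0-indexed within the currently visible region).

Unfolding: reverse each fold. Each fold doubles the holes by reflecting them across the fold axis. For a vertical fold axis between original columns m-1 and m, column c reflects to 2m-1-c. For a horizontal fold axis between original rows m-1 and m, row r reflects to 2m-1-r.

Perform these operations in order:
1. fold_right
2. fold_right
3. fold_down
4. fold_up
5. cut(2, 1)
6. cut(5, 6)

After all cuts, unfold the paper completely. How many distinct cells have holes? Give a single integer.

Op 1 fold_right: fold axis v@16; visible region now rows[0,32) x cols[16,32) = 32x16
Op 2 fold_right: fold axis v@24; visible region now rows[0,32) x cols[24,32) = 32x8
Op 3 fold_down: fold axis h@16; visible region now rows[16,32) x cols[24,32) = 16x8
Op 4 fold_up: fold axis h@24; visible region now rows[16,24) x cols[24,32) = 8x8
Op 5 cut(2, 1): punch at orig (18,25); cuts so far [(18, 25)]; region rows[16,24) x cols[24,32) = 8x8
Op 6 cut(5, 6): punch at orig (21,30); cuts so far [(18, 25), (21, 30)]; region rows[16,24) x cols[24,32) = 8x8
Unfold 1 (reflect across h@24): 4 holes -> [(18, 25), (21, 30), (26, 30), (29, 25)]
Unfold 2 (reflect across h@16): 8 holes -> [(2, 25), (5, 30), (10, 30), (13, 25), (18, 25), (21, 30), (26, 30), (29, 25)]
Unfold 3 (reflect across v@24): 16 holes -> [(2, 22), (2, 25), (5, 17), (5, 30), (10, 17), (10, 30), (13, 22), (13, 25), (18, 22), (18, 25), (21, 17), (21, 30), (26, 17), (26, 30), (29, 22), (29, 25)]
Unfold 4 (reflect across v@16): 32 holes -> [(2, 6), (2, 9), (2, 22), (2, 25), (5, 1), (5, 14), (5, 17), (5, 30), (10, 1), (10, 14), (10, 17), (10, 30), (13, 6), (13, 9), (13, 22), (13, 25), (18, 6), (18, 9), (18, 22), (18, 25), (21, 1), (21, 14), (21, 17), (21, 30), (26, 1), (26, 14), (26, 17), (26, 30), (29, 6), (29, 9), (29, 22), (29, 25)]

Answer: 32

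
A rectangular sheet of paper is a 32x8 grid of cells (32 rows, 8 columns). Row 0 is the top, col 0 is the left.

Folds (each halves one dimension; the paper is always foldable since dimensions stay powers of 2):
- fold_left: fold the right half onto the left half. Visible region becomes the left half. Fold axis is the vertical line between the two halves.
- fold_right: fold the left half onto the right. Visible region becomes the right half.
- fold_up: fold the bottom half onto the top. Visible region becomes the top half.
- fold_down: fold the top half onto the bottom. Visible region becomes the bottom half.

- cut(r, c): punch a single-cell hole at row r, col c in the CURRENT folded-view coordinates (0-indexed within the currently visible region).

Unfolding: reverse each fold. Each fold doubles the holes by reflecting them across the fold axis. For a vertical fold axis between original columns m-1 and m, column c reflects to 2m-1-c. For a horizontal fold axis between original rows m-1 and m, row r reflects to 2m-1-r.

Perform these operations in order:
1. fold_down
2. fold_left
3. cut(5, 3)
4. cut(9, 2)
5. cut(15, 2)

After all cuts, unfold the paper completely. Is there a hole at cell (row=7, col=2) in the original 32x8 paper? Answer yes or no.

Answer: no

Derivation:
Op 1 fold_down: fold axis h@16; visible region now rows[16,32) x cols[0,8) = 16x8
Op 2 fold_left: fold axis v@4; visible region now rows[16,32) x cols[0,4) = 16x4
Op 3 cut(5, 3): punch at orig (21,3); cuts so far [(21, 3)]; region rows[16,32) x cols[0,4) = 16x4
Op 4 cut(9, 2): punch at orig (25,2); cuts so far [(21, 3), (25, 2)]; region rows[16,32) x cols[0,4) = 16x4
Op 5 cut(15, 2): punch at orig (31,2); cuts so far [(21, 3), (25, 2), (31, 2)]; region rows[16,32) x cols[0,4) = 16x4
Unfold 1 (reflect across v@4): 6 holes -> [(21, 3), (21, 4), (25, 2), (25, 5), (31, 2), (31, 5)]
Unfold 2 (reflect across h@16): 12 holes -> [(0, 2), (0, 5), (6, 2), (6, 5), (10, 3), (10, 4), (21, 3), (21, 4), (25, 2), (25, 5), (31, 2), (31, 5)]
Holes: [(0, 2), (0, 5), (6, 2), (6, 5), (10, 3), (10, 4), (21, 3), (21, 4), (25, 2), (25, 5), (31, 2), (31, 5)]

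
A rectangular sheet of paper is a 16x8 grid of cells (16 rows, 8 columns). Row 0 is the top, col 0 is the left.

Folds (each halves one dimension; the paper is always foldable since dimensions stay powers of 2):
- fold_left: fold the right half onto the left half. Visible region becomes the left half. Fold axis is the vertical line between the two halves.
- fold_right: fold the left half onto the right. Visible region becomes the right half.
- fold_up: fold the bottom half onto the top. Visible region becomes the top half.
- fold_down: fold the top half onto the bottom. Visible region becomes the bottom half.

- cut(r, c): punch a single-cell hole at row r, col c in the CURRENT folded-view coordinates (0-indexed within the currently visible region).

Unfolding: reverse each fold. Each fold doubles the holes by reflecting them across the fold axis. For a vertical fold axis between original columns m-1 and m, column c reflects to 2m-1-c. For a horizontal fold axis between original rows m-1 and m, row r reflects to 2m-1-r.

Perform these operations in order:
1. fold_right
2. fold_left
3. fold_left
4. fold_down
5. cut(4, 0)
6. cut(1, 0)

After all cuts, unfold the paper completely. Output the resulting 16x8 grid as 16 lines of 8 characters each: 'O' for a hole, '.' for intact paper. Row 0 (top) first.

Answer: ........
........
........
OOOOOOOO
........
........
OOOOOOOO
........
........
OOOOOOOO
........
........
OOOOOOOO
........
........
........

Derivation:
Op 1 fold_right: fold axis v@4; visible region now rows[0,16) x cols[4,8) = 16x4
Op 2 fold_left: fold axis v@6; visible region now rows[0,16) x cols[4,6) = 16x2
Op 3 fold_left: fold axis v@5; visible region now rows[0,16) x cols[4,5) = 16x1
Op 4 fold_down: fold axis h@8; visible region now rows[8,16) x cols[4,5) = 8x1
Op 5 cut(4, 0): punch at orig (12,4); cuts so far [(12, 4)]; region rows[8,16) x cols[4,5) = 8x1
Op 6 cut(1, 0): punch at orig (9,4); cuts so far [(9, 4), (12, 4)]; region rows[8,16) x cols[4,5) = 8x1
Unfold 1 (reflect across h@8): 4 holes -> [(3, 4), (6, 4), (9, 4), (12, 4)]
Unfold 2 (reflect across v@5): 8 holes -> [(3, 4), (3, 5), (6, 4), (6, 5), (9, 4), (9, 5), (12, 4), (12, 5)]
Unfold 3 (reflect across v@6): 16 holes -> [(3, 4), (3, 5), (3, 6), (3, 7), (6, 4), (6, 5), (6, 6), (6, 7), (9, 4), (9, 5), (9, 6), (9, 7), (12, 4), (12, 5), (12, 6), (12, 7)]
Unfold 4 (reflect across v@4): 32 holes -> [(3, 0), (3, 1), (3, 2), (3, 3), (3, 4), (3, 5), (3, 6), (3, 7), (6, 0), (6, 1), (6, 2), (6, 3), (6, 4), (6, 5), (6, 6), (6, 7), (9, 0), (9, 1), (9, 2), (9, 3), (9, 4), (9, 5), (9, 6), (9, 7), (12, 0), (12, 1), (12, 2), (12, 3), (12, 4), (12, 5), (12, 6), (12, 7)]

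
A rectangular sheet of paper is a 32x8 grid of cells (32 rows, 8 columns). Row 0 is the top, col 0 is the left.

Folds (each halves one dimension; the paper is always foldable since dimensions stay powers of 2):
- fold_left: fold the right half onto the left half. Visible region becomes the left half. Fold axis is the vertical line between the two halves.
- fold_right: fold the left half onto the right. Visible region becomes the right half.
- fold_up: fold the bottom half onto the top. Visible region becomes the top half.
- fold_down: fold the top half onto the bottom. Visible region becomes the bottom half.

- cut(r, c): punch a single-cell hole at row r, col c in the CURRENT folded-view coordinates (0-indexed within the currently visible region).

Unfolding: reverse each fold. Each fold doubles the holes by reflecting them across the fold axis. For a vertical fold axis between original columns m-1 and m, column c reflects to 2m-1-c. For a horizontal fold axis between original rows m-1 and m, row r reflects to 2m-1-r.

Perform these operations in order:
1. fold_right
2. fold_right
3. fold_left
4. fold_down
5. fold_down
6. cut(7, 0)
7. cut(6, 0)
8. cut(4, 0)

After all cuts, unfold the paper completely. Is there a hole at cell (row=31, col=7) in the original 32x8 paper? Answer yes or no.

Answer: yes

Derivation:
Op 1 fold_right: fold axis v@4; visible region now rows[0,32) x cols[4,8) = 32x4
Op 2 fold_right: fold axis v@6; visible region now rows[0,32) x cols[6,8) = 32x2
Op 3 fold_left: fold axis v@7; visible region now rows[0,32) x cols[6,7) = 32x1
Op 4 fold_down: fold axis h@16; visible region now rows[16,32) x cols[6,7) = 16x1
Op 5 fold_down: fold axis h@24; visible region now rows[24,32) x cols[6,7) = 8x1
Op 6 cut(7, 0): punch at orig (31,6); cuts so far [(31, 6)]; region rows[24,32) x cols[6,7) = 8x1
Op 7 cut(6, 0): punch at orig (30,6); cuts so far [(30, 6), (31, 6)]; region rows[24,32) x cols[6,7) = 8x1
Op 8 cut(4, 0): punch at orig (28,6); cuts so far [(28, 6), (30, 6), (31, 6)]; region rows[24,32) x cols[6,7) = 8x1
Unfold 1 (reflect across h@24): 6 holes -> [(16, 6), (17, 6), (19, 6), (28, 6), (30, 6), (31, 6)]
Unfold 2 (reflect across h@16): 12 holes -> [(0, 6), (1, 6), (3, 6), (12, 6), (14, 6), (15, 6), (16, 6), (17, 6), (19, 6), (28, 6), (30, 6), (31, 6)]
Unfold 3 (reflect across v@7): 24 holes -> [(0, 6), (0, 7), (1, 6), (1, 7), (3, 6), (3, 7), (12, 6), (12, 7), (14, 6), (14, 7), (15, 6), (15, 7), (16, 6), (16, 7), (17, 6), (17, 7), (19, 6), (19, 7), (28, 6), (28, 7), (30, 6), (30, 7), (31, 6), (31, 7)]
Unfold 4 (reflect across v@6): 48 holes -> [(0, 4), (0, 5), (0, 6), (0, 7), (1, 4), (1, 5), (1, 6), (1, 7), (3, 4), (3, 5), (3, 6), (3, 7), (12, 4), (12, 5), (12, 6), (12, 7), (14, 4), (14, 5), (14, 6), (14, 7), (15, 4), (15, 5), (15, 6), (15, 7), (16, 4), (16, 5), (16, 6), (16, 7), (17, 4), (17, 5), (17, 6), (17, 7), (19, 4), (19, 5), (19, 6), (19, 7), (28, 4), (28, 5), (28, 6), (28, 7), (30, 4), (30, 5), (30, 6), (30, 7), (31, 4), (31, 5), (31, 6), (31, 7)]
Unfold 5 (reflect across v@4): 96 holes -> [(0, 0), (0, 1), (0, 2), (0, 3), (0, 4), (0, 5), (0, 6), (0, 7), (1, 0), (1, 1), (1, 2), (1, 3), (1, 4), (1, 5), (1, 6), (1, 7), (3, 0), (3, 1), (3, 2), (3, 3), (3, 4), (3, 5), (3, 6), (3, 7), (12, 0), (12, 1), (12, 2), (12, 3), (12, 4), (12, 5), (12, 6), (12, 7), (14, 0), (14, 1), (14, 2), (14, 3), (14, 4), (14, 5), (14, 6), (14, 7), (15, 0), (15, 1), (15, 2), (15, 3), (15, 4), (15, 5), (15, 6), (15, 7), (16, 0), (16, 1), (16, 2), (16, 3), (16, 4), (16, 5), (16, 6), (16, 7), (17, 0), (17, 1), (17, 2), (17, 3), (17, 4), (17, 5), (17, 6), (17, 7), (19, 0), (19, 1), (19, 2), (19, 3), (19, 4), (19, 5), (19, 6), (19, 7), (28, 0), (28, 1), (28, 2), (28, 3), (28, 4), (28, 5), (28, 6), (28, 7), (30, 0), (30, 1), (30, 2), (30, 3), (30, 4), (30, 5), (30, 6), (30, 7), (31, 0), (31, 1), (31, 2), (31, 3), (31, 4), (31, 5), (31, 6), (31, 7)]
Holes: [(0, 0), (0, 1), (0, 2), (0, 3), (0, 4), (0, 5), (0, 6), (0, 7), (1, 0), (1, 1), (1, 2), (1, 3), (1, 4), (1, 5), (1, 6), (1, 7), (3, 0), (3, 1), (3, 2), (3, 3), (3, 4), (3, 5), (3, 6), (3, 7), (12, 0), (12, 1), (12, 2), (12, 3), (12, 4), (12, 5), (12, 6), (12, 7), (14, 0), (14, 1), (14, 2), (14, 3), (14, 4), (14, 5), (14, 6), (14, 7), (15, 0), (15, 1), (15, 2), (15, 3), (15, 4), (15, 5), (15, 6), (15, 7), (16, 0), (16, 1), (16, 2), (16, 3), (16, 4), (16, 5), (16, 6), (16, 7), (17, 0), (17, 1), (17, 2), (17, 3), (17, 4), (17, 5), (17, 6), (17, 7), (19, 0), (19, 1), (19, 2), (19, 3), (19, 4), (19, 5), (19, 6), (19, 7), (28, 0), (28, 1), (28, 2), (28, 3), (28, 4), (28, 5), (28, 6), (28, 7), (30, 0), (30, 1), (30, 2), (30, 3), (30, 4), (30, 5), (30, 6), (30, 7), (31, 0), (31, 1), (31, 2), (31, 3), (31, 4), (31, 5), (31, 6), (31, 7)]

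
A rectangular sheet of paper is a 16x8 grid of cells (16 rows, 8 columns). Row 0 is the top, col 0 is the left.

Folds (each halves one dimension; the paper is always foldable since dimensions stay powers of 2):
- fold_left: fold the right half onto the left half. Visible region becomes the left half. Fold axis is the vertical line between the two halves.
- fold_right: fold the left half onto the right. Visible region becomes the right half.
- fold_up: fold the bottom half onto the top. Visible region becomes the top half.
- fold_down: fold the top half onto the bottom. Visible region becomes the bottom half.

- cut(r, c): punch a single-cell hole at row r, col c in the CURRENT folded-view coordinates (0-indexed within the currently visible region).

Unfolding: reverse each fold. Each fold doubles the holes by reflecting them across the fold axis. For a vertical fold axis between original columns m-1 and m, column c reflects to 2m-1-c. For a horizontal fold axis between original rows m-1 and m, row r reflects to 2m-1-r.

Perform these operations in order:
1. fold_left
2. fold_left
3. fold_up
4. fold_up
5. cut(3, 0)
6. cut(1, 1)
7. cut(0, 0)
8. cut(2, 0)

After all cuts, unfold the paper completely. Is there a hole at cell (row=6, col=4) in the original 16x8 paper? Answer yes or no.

Op 1 fold_left: fold axis v@4; visible region now rows[0,16) x cols[0,4) = 16x4
Op 2 fold_left: fold axis v@2; visible region now rows[0,16) x cols[0,2) = 16x2
Op 3 fold_up: fold axis h@8; visible region now rows[0,8) x cols[0,2) = 8x2
Op 4 fold_up: fold axis h@4; visible region now rows[0,4) x cols[0,2) = 4x2
Op 5 cut(3, 0): punch at orig (3,0); cuts so far [(3, 0)]; region rows[0,4) x cols[0,2) = 4x2
Op 6 cut(1, 1): punch at orig (1,1); cuts so far [(1, 1), (3, 0)]; region rows[0,4) x cols[0,2) = 4x2
Op 7 cut(0, 0): punch at orig (0,0); cuts so far [(0, 0), (1, 1), (3, 0)]; region rows[0,4) x cols[0,2) = 4x2
Op 8 cut(2, 0): punch at orig (2,0); cuts so far [(0, 0), (1, 1), (2, 0), (3, 0)]; region rows[0,4) x cols[0,2) = 4x2
Unfold 1 (reflect across h@4): 8 holes -> [(0, 0), (1, 1), (2, 0), (3, 0), (4, 0), (5, 0), (6, 1), (7, 0)]
Unfold 2 (reflect across h@8): 16 holes -> [(0, 0), (1, 1), (2, 0), (3, 0), (4, 0), (5, 0), (6, 1), (7, 0), (8, 0), (9, 1), (10, 0), (11, 0), (12, 0), (13, 0), (14, 1), (15, 0)]
Unfold 3 (reflect across v@2): 32 holes -> [(0, 0), (0, 3), (1, 1), (1, 2), (2, 0), (2, 3), (3, 0), (3, 3), (4, 0), (4, 3), (5, 0), (5, 3), (6, 1), (6, 2), (7, 0), (7, 3), (8, 0), (8, 3), (9, 1), (9, 2), (10, 0), (10, 3), (11, 0), (11, 3), (12, 0), (12, 3), (13, 0), (13, 3), (14, 1), (14, 2), (15, 0), (15, 3)]
Unfold 4 (reflect across v@4): 64 holes -> [(0, 0), (0, 3), (0, 4), (0, 7), (1, 1), (1, 2), (1, 5), (1, 6), (2, 0), (2, 3), (2, 4), (2, 7), (3, 0), (3, 3), (3, 4), (3, 7), (4, 0), (4, 3), (4, 4), (4, 7), (5, 0), (5, 3), (5, 4), (5, 7), (6, 1), (6, 2), (6, 5), (6, 6), (7, 0), (7, 3), (7, 4), (7, 7), (8, 0), (8, 3), (8, 4), (8, 7), (9, 1), (9, 2), (9, 5), (9, 6), (10, 0), (10, 3), (10, 4), (10, 7), (11, 0), (11, 3), (11, 4), (11, 7), (12, 0), (12, 3), (12, 4), (12, 7), (13, 0), (13, 3), (13, 4), (13, 7), (14, 1), (14, 2), (14, 5), (14, 6), (15, 0), (15, 3), (15, 4), (15, 7)]
Holes: [(0, 0), (0, 3), (0, 4), (0, 7), (1, 1), (1, 2), (1, 5), (1, 6), (2, 0), (2, 3), (2, 4), (2, 7), (3, 0), (3, 3), (3, 4), (3, 7), (4, 0), (4, 3), (4, 4), (4, 7), (5, 0), (5, 3), (5, 4), (5, 7), (6, 1), (6, 2), (6, 5), (6, 6), (7, 0), (7, 3), (7, 4), (7, 7), (8, 0), (8, 3), (8, 4), (8, 7), (9, 1), (9, 2), (9, 5), (9, 6), (10, 0), (10, 3), (10, 4), (10, 7), (11, 0), (11, 3), (11, 4), (11, 7), (12, 0), (12, 3), (12, 4), (12, 7), (13, 0), (13, 3), (13, 4), (13, 7), (14, 1), (14, 2), (14, 5), (14, 6), (15, 0), (15, 3), (15, 4), (15, 7)]

Answer: no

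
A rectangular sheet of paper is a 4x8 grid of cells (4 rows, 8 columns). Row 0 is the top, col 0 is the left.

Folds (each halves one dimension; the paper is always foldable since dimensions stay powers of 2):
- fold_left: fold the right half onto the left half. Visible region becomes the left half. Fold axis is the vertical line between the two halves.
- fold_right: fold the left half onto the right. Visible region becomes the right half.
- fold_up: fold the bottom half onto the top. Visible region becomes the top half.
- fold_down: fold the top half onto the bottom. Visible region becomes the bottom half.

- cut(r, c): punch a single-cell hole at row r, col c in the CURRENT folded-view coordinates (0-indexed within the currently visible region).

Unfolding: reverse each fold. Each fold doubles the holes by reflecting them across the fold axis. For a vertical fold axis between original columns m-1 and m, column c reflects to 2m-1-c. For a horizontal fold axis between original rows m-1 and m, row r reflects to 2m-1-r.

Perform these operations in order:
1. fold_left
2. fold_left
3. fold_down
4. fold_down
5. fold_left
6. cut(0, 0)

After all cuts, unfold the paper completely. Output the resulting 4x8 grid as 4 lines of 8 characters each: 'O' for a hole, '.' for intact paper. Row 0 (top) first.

Answer: OOOOOOOO
OOOOOOOO
OOOOOOOO
OOOOOOOO

Derivation:
Op 1 fold_left: fold axis v@4; visible region now rows[0,4) x cols[0,4) = 4x4
Op 2 fold_left: fold axis v@2; visible region now rows[0,4) x cols[0,2) = 4x2
Op 3 fold_down: fold axis h@2; visible region now rows[2,4) x cols[0,2) = 2x2
Op 4 fold_down: fold axis h@3; visible region now rows[3,4) x cols[0,2) = 1x2
Op 5 fold_left: fold axis v@1; visible region now rows[3,4) x cols[0,1) = 1x1
Op 6 cut(0, 0): punch at orig (3,0); cuts so far [(3, 0)]; region rows[3,4) x cols[0,1) = 1x1
Unfold 1 (reflect across v@1): 2 holes -> [(3, 0), (3, 1)]
Unfold 2 (reflect across h@3): 4 holes -> [(2, 0), (2, 1), (3, 0), (3, 1)]
Unfold 3 (reflect across h@2): 8 holes -> [(0, 0), (0, 1), (1, 0), (1, 1), (2, 0), (2, 1), (3, 0), (3, 1)]
Unfold 4 (reflect across v@2): 16 holes -> [(0, 0), (0, 1), (0, 2), (0, 3), (1, 0), (1, 1), (1, 2), (1, 3), (2, 0), (2, 1), (2, 2), (2, 3), (3, 0), (3, 1), (3, 2), (3, 3)]
Unfold 5 (reflect across v@4): 32 holes -> [(0, 0), (0, 1), (0, 2), (0, 3), (0, 4), (0, 5), (0, 6), (0, 7), (1, 0), (1, 1), (1, 2), (1, 3), (1, 4), (1, 5), (1, 6), (1, 7), (2, 0), (2, 1), (2, 2), (2, 3), (2, 4), (2, 5), (2, 6), (2, 7), (3, 0), (3, 1), (3, 2), (3, 3), (3, 4), (3, 5), (3, 6), (3, 7)]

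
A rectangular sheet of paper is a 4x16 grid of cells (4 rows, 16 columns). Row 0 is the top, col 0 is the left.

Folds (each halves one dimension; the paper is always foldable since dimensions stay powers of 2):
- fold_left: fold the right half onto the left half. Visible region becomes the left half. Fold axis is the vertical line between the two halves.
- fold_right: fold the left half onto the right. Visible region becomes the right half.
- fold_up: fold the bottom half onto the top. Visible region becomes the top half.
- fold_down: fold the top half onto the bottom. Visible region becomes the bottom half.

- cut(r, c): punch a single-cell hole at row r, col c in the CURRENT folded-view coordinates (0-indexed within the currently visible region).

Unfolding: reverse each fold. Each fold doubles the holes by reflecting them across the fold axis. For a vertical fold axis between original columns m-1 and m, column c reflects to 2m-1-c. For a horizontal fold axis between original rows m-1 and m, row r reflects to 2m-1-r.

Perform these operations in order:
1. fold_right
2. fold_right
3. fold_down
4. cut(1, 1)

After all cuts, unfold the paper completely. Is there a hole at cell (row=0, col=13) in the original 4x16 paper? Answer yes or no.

Op 1 fold_right: fold axis v@8; visible region now rows[0,4) x cols[8,16) = 4x8
Op 2 fold_right: fold axis v@12; visible region now rows[0,4) x cols[12,16) = 4x4
Op 3 fold_down: fold axis h@2; visible region now rows[2,4) x cols[12,16) = 2x4
Op 4 cut(1, 1): punch at orig (3,13); cuts so far [(3, 13)]; region rows[2,4) x cols[12,16) = 2x4
Unfold 1 (reflect across h@2): 2 holes -> [(0, 13), (3, 13)]
Unfold 2 (reflect across v@12): 4 holes -> [(0, 10), (0, 13), (3, 10), (3, 13)]
Unfold 3 (reflect across v@8): 8 holes -> [(0, 2), (0, 5), (0, 10), (0, 13), (3, 2), (3, 5), (3, 10), (3, 13)]
Holes: [(0, 2), (0, 5), (0, 10), (0, 13), (3, 2), (3, 5), (3, 10), (3, 13)]

Answer: yes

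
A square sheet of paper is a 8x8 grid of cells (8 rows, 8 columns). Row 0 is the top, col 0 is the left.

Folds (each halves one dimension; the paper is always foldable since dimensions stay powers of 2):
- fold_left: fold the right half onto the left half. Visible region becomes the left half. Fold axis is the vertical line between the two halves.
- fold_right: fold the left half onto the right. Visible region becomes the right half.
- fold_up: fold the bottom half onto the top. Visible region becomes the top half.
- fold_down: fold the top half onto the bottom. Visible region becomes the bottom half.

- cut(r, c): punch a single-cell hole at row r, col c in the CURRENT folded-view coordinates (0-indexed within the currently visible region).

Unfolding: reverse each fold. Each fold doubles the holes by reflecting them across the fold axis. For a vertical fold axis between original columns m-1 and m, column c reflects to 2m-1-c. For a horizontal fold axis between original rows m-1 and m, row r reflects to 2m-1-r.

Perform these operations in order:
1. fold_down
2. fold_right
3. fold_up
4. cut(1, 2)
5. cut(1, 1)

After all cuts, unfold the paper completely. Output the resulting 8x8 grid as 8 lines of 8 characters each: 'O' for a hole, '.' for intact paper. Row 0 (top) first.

Answer: ........
.OO..OO.
.OO..OO.
........
........
.OO..OO.
.OO..OO.
........

Derivation:
Op 1 fold_down: fold axis h@4; visible region now rows[4,8) x cols[0,8) = 4x8
Op 2 fold_right: fold axis v@4; visible region now rows[4,8) x cols[4,8) = 4x4
Op 3 fold_up: fold axis h@6; visible region now rows[4,6) x cols[4,8) = 2x4
Op 4 cut(1, 2): punch at orig (5,6); cuts so far [(5, 6)]; region rows[4,6) x cols[4,8) = 2x4
Op 5 cut(1, 1): punch at orig (5,5); cuts so far [(5, 5), (5, 6)]; region rows[4,6) x cols[4,8) = 2x4
Unfold 1 (reflect across h@6): 4 holes -> [(5, 5), (5, 6), (6, 5), (6, 6)]
Unfold 2 (reflect across v@4): 8 holes -> [(5, 1), (5, 2), (5, 5), (5, 6), (6, 1), (6, 2), (6, 5), (6, 6)]
Unfold 3 (reflect across h@4): 16 holes -> [(1, 1), (1, 2), (1, 5), (1, 6), (2, 1), (2, 2), (2, 5), (2, 6), (5, 1), (5, 2), (5, 5), (5, 6), (6, 1), (6, 2), (6, 5), (6, 6)]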